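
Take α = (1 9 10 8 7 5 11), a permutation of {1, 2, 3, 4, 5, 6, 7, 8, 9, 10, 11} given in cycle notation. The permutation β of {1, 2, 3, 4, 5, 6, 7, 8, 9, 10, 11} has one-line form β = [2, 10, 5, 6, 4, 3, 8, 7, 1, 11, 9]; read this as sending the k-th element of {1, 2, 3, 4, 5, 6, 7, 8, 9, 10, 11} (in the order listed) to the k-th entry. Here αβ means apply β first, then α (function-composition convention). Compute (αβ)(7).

7

(αβ)(7) = α(β(7)). β(7) = 8, then α(8) = 7. So (αβ)(7) = 7.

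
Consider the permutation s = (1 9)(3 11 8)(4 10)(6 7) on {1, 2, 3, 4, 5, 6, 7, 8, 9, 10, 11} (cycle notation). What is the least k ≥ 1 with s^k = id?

6

The cycle type of s is (3, 2, 2, 2, 1, 1).
The order of s is the least common multiple of its cycle lengths: lcm(3, 2, 2, 2) = 6.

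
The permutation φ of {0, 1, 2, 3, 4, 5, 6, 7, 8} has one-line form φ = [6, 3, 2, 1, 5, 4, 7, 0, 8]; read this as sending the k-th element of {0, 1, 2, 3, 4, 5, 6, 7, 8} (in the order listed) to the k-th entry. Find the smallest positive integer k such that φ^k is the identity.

Writing φ as disjoint cycles, the cycle lengths are 3, 2, 2, 1, 1.
Since disjoint cycles commute, ord(φ) = lcm(3, 2, 2) = 6.

6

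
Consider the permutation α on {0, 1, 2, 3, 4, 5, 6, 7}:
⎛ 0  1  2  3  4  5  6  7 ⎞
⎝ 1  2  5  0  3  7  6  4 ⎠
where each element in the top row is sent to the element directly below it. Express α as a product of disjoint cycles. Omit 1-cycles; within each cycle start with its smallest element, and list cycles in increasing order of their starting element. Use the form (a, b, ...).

(0, 1, 2, 5, 7, 4, 3)

From 0: 0 → 1 → 2 → 5 → 7 → 4 → 3 → 0, closing the cycle (0, 1, 2, 5, 7, 4, 3).
Continuing from each remaining unvisited element yields (0, 1, 2, 5, 7, 4, 3).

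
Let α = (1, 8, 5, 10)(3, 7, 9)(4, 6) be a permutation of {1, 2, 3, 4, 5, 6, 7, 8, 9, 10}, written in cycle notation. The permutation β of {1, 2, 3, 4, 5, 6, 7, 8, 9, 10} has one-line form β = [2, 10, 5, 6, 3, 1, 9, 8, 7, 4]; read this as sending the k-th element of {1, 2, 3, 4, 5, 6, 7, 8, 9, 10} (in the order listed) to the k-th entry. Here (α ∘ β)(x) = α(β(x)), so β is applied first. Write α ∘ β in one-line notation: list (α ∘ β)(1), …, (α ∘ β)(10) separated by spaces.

For each element, apply β then α: 1 → 2 → 2; 2 → 10 → 1; 3 → 5 → 10; 4 → 6 → 4; 5 → 3 → 7; 6 → 1 → 8; 7 → 9 → 3; 8 → 8 → 5; 9 → 7 → 9; 10 → 4 → 6.
Collecting the images, α ∘ β = [2 1 10 4 7 8 3 5 9 6].

2 1 10 4 7 8 3 5 9 6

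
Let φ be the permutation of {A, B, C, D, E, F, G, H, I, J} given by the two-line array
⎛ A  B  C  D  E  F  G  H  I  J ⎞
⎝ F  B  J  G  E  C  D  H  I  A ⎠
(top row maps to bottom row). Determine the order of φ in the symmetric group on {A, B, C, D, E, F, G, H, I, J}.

Writing φ as disjoint cycles, the cycle lengths are 4, 2, 1, 1, 1, 1.
Since disjoint cycles commute, ord(φ) = lcm(4, 2) = 4.

4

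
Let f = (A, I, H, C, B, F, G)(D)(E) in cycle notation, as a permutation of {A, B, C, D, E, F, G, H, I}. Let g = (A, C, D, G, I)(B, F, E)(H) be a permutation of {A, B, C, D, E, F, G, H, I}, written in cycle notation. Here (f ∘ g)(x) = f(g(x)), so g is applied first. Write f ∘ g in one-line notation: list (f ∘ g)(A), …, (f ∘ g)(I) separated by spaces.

Chase each element through g then f: A → C → B; B → F → G; C → D → D; D → G → A; E → B → F; F → E → E; G → I → H; H → H → C; I → A → I.
So f ∘ g in one-line form is B G D A F E H C I.

B G D A F E H C I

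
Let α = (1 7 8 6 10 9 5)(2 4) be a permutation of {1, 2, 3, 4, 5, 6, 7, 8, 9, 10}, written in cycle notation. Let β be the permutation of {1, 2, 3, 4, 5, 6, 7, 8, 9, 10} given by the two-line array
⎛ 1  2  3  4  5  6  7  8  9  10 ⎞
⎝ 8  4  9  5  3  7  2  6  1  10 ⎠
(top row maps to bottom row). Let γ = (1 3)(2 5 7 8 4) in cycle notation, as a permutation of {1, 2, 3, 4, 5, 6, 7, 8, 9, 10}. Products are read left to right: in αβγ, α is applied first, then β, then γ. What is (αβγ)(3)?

9

(αβγ)(3) = γ(β(α(3))). α(3) = 3, then β(3) = 9, then γ(9) = 9, so the result is 9.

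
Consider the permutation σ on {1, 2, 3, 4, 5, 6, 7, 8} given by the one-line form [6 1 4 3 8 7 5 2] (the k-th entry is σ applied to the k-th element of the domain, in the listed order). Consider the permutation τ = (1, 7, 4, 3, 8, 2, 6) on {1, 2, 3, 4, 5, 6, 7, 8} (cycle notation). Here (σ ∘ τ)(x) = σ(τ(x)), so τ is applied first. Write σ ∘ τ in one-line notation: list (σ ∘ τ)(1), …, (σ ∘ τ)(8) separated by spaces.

5 7 2 4 8 6 3 1

Chase each element through τ then σ: 1 → 7 → 5; 2 → 6 → 7; 3 → 8 → 2; 4 → 3 → 4; 5 → 5 → 8; 6 → 1 → 6; 7 → 4 → 3; 8 → 2 → 1.
Collecting the images, σ ∘ τ = [5 7 2 4 8 6 3 1].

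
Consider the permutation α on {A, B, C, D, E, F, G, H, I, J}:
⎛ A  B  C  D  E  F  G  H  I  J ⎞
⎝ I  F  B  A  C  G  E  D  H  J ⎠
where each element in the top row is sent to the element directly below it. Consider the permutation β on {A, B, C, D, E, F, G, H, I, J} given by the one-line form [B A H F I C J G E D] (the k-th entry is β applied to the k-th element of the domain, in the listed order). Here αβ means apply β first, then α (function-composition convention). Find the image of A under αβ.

(αβ)(A) = α(β(A)). β(A) = B, then α(B) = F. So (αβ)(A) = F.

F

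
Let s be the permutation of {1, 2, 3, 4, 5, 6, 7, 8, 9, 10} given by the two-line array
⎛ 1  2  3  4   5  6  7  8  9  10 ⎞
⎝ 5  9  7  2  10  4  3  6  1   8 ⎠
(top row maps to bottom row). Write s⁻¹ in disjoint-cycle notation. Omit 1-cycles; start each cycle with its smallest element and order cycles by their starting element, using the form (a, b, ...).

The cycle decomposition of s is (1, 5, 10, 8, 6, 4, 2, 9)(3, 7).
The inverse reverses every cycle; in canonical form, s⁻¹ = (1, 9, 2, 4, 6, 8, 10, 5)(3, 7).

(1, 9, 2, 4, 6, 8, 10, 5)(3, 7)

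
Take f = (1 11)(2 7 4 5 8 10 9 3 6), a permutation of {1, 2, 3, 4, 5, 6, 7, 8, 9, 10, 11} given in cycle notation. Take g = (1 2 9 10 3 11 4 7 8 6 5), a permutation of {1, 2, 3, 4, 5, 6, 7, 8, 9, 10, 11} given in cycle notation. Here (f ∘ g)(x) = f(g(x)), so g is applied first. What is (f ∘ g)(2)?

3

(f ∘ g)(2) = f(g(2)). g(2) = 9, then f(9) = 3. So (f ∘ g)(2) = 3.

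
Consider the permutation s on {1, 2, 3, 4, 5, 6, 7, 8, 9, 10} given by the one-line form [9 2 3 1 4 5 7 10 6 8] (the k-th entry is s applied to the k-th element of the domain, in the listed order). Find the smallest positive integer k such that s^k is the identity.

10

The disjoint-cycle form of s has cycle lengths 5, 2, 1, 1, 1.
The order of s is the least common multiple of its cycle lengths: lcm(5, 2) = 10.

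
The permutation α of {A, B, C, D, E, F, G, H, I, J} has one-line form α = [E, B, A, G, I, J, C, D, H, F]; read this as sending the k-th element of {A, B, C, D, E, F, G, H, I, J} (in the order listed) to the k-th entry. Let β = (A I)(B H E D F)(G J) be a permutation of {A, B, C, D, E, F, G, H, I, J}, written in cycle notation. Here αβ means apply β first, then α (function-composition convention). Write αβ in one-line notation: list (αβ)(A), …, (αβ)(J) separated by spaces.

H D A J G B F I E C

(αβ)(x) = α(β(x)). Computing each image: α(β(A)) = α(I) = H, α(β(B)) = α(H) = D, α(β(C)) = α(C) = A, α(β(D)) = α(F) = J, α(β(E)) = α(D) = G, α(β(F)) = α(B) = B, α(β(G)) = α(J) = F, α(β(H)) = α(E) = I, α(β(I)) = α(A) = E, α(β(J)) = α(G) = C.
Hence αβ = [H D A J G B F I E C].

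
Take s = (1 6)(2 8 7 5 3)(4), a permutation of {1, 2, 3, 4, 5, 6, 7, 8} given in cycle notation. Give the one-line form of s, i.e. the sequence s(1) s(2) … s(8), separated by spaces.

6 8 2 4 3 1 5 7

Reading each image from the cycles: 1↦6, 2↦8, 3↦2, 4↦4, 5↦3, 6↦1, 7↦5, 8↦7.
So the one-line form is 6 8 2 4 3 1 5 7.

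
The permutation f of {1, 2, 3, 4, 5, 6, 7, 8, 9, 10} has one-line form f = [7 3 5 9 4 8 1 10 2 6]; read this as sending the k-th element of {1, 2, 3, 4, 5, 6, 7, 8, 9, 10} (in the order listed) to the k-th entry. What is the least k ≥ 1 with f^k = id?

30

The disjoint-cycle form of f has cycle lengths 5, 3, 2.
The order is lcm(5, 3, 2) = 30.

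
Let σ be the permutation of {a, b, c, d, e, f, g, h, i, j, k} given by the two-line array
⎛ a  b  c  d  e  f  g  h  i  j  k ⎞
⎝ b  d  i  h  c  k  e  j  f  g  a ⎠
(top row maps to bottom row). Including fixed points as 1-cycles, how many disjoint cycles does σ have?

The cycle decomposition is (a b d h j g e c i f k), which has 1 cycle (counting 1-cycles).

1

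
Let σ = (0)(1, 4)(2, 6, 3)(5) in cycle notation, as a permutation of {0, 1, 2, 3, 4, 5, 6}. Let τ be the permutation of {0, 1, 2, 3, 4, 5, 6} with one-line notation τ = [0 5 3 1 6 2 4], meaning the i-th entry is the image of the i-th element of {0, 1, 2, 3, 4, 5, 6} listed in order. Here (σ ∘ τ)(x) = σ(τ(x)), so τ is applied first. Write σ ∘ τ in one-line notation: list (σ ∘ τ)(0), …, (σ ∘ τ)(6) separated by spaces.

0 5 2 4 3 6 1

For each element, apply τ then σ: 0 → 0 → 0; 1 → 5 → 5; 2 → 3 → 2; 3 → 1 → 4; 4 → 6 → 3; 5 → 2 → 6; 6 → 4 → 1.
So σ ∘ τ in one-line form is 0 5 2 4 3 6 1.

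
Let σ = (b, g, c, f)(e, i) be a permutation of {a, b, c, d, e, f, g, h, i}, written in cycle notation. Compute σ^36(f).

f lies in the 4-cycle (b, g, c, f).
On a 4-cycle, σ^4 is the identity, so σ^36 = σ^0 there (36 ≡ 0 mod 4).
So σ^36(f) = f.

f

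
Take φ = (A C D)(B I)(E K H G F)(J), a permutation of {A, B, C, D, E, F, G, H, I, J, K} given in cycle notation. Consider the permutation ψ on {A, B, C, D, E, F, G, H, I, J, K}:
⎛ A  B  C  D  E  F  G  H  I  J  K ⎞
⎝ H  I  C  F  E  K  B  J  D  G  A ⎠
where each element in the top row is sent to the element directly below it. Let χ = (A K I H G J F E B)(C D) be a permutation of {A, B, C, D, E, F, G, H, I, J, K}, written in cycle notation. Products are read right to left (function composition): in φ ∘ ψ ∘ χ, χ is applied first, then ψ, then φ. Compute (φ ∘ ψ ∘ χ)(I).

(φ ∘ ψ ∘ χ)(I) = φ(ψ(χ(I))). χ(I) = H, then ψ(H) = J, then φ(J) = J, so the result is J.

J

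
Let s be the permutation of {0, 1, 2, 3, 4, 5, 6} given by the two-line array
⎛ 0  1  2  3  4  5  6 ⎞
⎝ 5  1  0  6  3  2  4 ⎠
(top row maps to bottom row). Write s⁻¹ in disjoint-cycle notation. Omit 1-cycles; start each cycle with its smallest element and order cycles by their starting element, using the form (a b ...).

(0 2 5)(3 4 6)

First write s in disjoint cycles: (0 5 2)(3 6 4).
Reversing each cycle (and rotating so the smallest element leads) gives s⁻¹ = (0 2 5)(3 4 6).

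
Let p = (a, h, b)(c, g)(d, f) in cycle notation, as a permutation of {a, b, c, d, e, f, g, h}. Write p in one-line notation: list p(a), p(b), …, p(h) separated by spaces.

Each element maps to the next entry in its cycle (wrapping to the front): a↦h, b↦a, c↦g, d↦f, e↦e, f↦d, g↦c, h↦b.
Listing these in domain order gives h a g f e d c b.

h a g f e d c b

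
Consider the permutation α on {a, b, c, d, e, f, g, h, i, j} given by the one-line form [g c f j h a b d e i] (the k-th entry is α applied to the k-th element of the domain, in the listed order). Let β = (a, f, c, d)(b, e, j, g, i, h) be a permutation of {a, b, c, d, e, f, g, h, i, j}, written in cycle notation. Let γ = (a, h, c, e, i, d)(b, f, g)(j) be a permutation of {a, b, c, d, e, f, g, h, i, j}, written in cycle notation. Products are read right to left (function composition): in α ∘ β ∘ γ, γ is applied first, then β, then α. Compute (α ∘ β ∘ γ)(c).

i

Chase c: γ(c) = e; β(e) = j; α(j) = i. Hence (α ∘ β ∘ γ)(c) = i.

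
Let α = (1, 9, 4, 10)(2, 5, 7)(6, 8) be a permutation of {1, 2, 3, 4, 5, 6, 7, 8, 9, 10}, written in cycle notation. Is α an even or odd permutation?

The cycle lengths are 4, 3, 2, 1.
A cycle is odd iff its length is even; α has 2 even-length cycles, so sgn(α) = (−1)^2 and α is even.

even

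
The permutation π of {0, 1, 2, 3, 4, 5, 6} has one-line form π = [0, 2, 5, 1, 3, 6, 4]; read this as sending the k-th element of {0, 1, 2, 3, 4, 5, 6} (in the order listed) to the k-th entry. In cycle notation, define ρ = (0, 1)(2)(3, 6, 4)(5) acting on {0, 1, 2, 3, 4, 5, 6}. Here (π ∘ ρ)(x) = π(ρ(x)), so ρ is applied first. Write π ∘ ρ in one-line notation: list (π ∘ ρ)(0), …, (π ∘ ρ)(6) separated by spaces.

2 0 5 4 1 6 3

(π ∘ ρ)(x) = π(ρ(x)). Computing each image: π(ρ(0)) = π(1) = 2, π(ρ(1)) = π(0) = 0, π(ρ(2)) = π(2) = 5, π(ρ(3)) = π(6) = 4, π(ρ(4)) = π(3) = 1, π(ρ(5)) = π(5) = 6, π(ρ(6)) = π(4) = 3.
Hence π ∘ ρ = [2 0 5 4 1 6 3].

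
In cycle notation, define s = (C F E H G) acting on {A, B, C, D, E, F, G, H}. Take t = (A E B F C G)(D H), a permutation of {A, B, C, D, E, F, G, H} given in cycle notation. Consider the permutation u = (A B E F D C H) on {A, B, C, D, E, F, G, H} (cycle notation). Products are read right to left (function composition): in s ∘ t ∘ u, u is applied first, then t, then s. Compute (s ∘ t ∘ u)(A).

Apply the permutations in order: u(A) = B, then t(B) = F, then s(F) = E. So (s ∘ t ∘ u)(A) = E.

E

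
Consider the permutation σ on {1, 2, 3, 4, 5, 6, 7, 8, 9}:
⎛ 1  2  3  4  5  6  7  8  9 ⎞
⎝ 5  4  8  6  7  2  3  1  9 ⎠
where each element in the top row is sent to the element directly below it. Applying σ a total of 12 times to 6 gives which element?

6

Tracing 6 → 2 → … returns to 6 after 3 steps, so 6 lies in a 3-cycle (2 4 6).
On a 3-cycle, σ^3 is the identity, so σ^12 = σ^0 there (12 ≡ 0 mod 3).
So σ^12(6) = 6.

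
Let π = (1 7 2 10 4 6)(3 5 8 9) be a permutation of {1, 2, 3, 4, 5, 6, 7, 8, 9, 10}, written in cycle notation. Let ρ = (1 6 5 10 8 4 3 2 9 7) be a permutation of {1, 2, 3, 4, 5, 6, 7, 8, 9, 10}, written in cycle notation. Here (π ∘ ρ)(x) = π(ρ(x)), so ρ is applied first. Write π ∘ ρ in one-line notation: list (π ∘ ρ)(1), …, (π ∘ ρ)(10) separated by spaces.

1 3 10 5 4 8 7 6 2 9

For each element, apply ρ then π: 1 → 6 → 1; 2 → 9 → 3; 3 → 2 → 10; 4 → 3 → 5; 5 → 10 → 4; 6 → 5 → 8; 7 → 1 → 7; 8 → 4 → 6; 9 → 7 → 2; 10 → 8 → 9.
So π ∘ ρ in one-line form is 1 3 10 5 4 8 7 6 2 9.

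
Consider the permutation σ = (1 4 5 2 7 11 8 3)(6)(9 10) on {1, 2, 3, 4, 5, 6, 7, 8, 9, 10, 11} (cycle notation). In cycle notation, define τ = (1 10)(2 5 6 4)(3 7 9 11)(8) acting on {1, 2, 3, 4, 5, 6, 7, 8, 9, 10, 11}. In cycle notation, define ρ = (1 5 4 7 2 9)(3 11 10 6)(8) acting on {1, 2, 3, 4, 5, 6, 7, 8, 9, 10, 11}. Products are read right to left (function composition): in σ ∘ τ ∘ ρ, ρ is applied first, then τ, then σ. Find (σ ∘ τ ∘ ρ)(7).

(σ ∘ τ ∘ ρ)(7) = σ(τ(ρ(7))). ρ(7) = 2, then τ(2) = 5, then σ(5) = 2, so the result is 2.

2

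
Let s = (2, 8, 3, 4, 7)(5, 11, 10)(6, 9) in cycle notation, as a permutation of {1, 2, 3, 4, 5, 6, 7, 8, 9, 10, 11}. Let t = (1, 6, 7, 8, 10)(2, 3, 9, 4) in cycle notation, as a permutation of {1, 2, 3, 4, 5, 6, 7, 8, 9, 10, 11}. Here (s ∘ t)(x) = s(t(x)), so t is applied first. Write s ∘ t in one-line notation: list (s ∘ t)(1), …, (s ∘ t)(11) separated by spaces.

9 4 6 8 11 2 3 5 7 1 10

For each element, apply t then s: 1 → 6 → 9; 2 → 3 → 4; 3 → 9 → 6; 4 → 2 → 8; 5 → 5 → 11; 6 → 7 → 2; 7 → 8 → 3; 8 → 10 → 5; 9 → 4 → 7; 10 → 1 → 1; 11 → 11 → 10.
Collecting the images, s ∘ t = [9 4 6 8 11 2 3 5 7 1 10].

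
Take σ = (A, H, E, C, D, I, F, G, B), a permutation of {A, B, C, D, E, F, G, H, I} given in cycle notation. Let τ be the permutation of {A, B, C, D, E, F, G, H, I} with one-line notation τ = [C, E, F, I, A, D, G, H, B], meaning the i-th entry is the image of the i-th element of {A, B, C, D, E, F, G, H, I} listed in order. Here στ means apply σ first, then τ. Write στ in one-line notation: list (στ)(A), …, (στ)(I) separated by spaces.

(στ)(x) = τ(σ(x)). Computing each image: τ(σ(A)) = τ(H) = H, τ(σ(B)) = τ(A) = C, τ(σ(C)) = τ(D) = I, τ(σ(D)) = τ(I) = B, τ(σ(E)) = τ(C) = F, τ(σ(F)) = τ(G) = G, τ(σ(G)) = τ(B) = E, τ(σ(H)) = τ(E) = A, τ(σ(I)) = τ(F) = D.
Hence στ = [H C I B F G E A D].

H C I B F G E A D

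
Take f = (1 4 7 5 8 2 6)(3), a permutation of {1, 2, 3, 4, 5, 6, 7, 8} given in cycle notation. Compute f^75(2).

2 lies in the 7-cycle (1 4 7 5 8 2 6).
Since the cycle has length 7, f^75 acts on it the same as f^5 (75 mod 7 = 5).
Stepping 5 places around the cycle: 2 → 6 → 1 → 4 → 7 → 5.

5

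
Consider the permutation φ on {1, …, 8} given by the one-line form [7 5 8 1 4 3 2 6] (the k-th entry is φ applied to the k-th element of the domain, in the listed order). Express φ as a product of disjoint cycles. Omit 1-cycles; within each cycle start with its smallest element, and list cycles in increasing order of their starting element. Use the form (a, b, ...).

(1, 7, 2, 5, 4)(3, 8, 6)

Start at 1 and follow images: 1 → 7 → 2 → 5 → 4 → 1, giving the cycle (1, 7, 2, 5, 4).
Repeating from the next unused element and collecting all non-trivial cycles gives (1, 7, 2, 5, 4)(3, 8, 6).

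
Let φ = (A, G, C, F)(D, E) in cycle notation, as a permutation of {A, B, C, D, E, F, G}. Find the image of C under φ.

Within (A, G, C, F), C ↦ F.

F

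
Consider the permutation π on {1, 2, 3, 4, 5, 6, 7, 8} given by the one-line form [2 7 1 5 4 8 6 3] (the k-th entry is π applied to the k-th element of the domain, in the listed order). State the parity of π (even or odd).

In disjoint-cycle form the cycle lengths are 6, 2.
A cycle is odd iff its length is even; π has 2 even-length cycles, so sgn(π) = (−1)^2 and π is even.

even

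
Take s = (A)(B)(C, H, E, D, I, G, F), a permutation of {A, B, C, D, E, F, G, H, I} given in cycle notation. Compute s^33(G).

D

G lies in the 7-cycle (C, H, E, D, I, G, F).
Powers repeat with period 7 on this cycle, and 33 mod 7 = 5, so s^33(G) = s^5(G).
Stepping 5 places around the cycle: G → F → C → H → E → D.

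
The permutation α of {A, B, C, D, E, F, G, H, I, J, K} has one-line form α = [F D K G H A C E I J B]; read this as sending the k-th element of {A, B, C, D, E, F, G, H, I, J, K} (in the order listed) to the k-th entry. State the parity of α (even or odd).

even

In disjoint-cycle form the cycle lengths are 5, 2, 2, 1, 1.
A cycle is odd iff its length is even; α has 2 even-length cycles, so sgn(α) = (−1)^2 and α is even.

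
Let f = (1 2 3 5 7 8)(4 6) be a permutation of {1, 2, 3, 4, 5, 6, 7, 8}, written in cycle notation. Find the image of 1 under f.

2

Within (1 2 3 5 7 8), 1 ↦ 2.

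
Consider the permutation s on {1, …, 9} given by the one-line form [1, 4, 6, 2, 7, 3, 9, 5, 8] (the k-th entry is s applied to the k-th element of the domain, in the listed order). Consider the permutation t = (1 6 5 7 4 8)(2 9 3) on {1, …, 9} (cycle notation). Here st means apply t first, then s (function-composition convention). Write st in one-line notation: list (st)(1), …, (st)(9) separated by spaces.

3 8 4 5 9 7 2 1 6

Chase each element through t then s: 1 → 6 → 3; 2 → 9 → 8; 3 → 2 → 4; 4 → 8 → 5; 5 → 7 → 9; 6 → 5 → 7; 7 → 4 → 2; 8 → 1 → 1; 9 → 3 → 6.
So st in one-line form is 3 8 4 5 9 7 2 1 6.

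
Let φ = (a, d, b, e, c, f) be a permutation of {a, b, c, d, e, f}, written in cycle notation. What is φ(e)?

Within (a, d, b, e, c, f), e ↦ c.

c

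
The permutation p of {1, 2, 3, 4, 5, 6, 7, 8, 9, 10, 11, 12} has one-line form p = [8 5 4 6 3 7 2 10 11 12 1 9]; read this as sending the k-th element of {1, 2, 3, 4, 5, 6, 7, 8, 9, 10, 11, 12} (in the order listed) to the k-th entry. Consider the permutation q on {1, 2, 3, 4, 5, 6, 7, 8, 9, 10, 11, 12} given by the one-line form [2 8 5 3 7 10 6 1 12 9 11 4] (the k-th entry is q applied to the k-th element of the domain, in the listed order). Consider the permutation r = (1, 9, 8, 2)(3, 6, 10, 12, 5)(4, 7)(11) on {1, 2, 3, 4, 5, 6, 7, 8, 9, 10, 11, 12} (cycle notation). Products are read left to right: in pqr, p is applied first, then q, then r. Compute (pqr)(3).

6

Apply the permutations in order: p(3) = 4, then q(4) = 3, then r(3) = 6. So (pqr)(3) = 6.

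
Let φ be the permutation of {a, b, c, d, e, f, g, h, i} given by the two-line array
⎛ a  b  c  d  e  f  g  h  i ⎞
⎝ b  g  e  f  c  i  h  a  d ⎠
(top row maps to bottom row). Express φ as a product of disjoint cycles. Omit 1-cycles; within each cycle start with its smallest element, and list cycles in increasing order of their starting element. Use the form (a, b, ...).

(a, b, g, h)(c, e)(d, f, i)

From a: a → b → g → h → a, closing the cycle (a, b, g, h).
Continuing from each remaining unvisited element yields (a, b, g, h)(c, e)(d, f, i).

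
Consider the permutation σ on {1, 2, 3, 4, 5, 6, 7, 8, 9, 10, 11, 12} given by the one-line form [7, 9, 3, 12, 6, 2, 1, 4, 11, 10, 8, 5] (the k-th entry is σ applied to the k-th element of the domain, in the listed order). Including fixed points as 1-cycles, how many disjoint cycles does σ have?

The cycle decomposition is (1, 7)(2, 9, 11, 8, 4, 12, 5, 6)(3)(10), which has 4 cycles (counting 1-cycles).

4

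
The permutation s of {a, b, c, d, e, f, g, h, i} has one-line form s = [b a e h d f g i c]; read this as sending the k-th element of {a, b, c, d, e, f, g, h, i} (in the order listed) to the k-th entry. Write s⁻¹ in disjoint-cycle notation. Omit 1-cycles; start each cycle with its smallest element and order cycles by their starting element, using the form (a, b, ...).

(a, b)(c, i, h, d, e)

The cycle decomposition of s is (a, b)(c, e, d, h, i).
The inverse reverses every cycle; in canonical form, s⁻¹ = (a, b)(c, i, h, d, e).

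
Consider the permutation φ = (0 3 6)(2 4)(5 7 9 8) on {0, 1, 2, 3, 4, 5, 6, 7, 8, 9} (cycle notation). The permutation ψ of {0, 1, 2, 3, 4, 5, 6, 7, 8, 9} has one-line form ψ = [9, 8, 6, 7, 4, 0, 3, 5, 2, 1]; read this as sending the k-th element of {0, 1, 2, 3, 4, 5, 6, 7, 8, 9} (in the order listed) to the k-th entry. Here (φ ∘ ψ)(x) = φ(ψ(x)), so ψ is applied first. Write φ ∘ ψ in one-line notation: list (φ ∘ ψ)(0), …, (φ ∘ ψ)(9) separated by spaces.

Chase each element through ψ then φ: 0 → 9 → 8; 1 → 8 → 5; 2 → 6 → 0; 3 → 7 → 9; 4 → 4 → 2; 5 → 0 → 3; 6 → 3 → 6; 7 → 5 → 7; 8 → 2 → 4; 9 → 1 → 1.
So φ ∘ ψ in one-line form is 8 5 0 9 2 3 6 7 4 1.

8 5 0 9 2 3 6 7 4 1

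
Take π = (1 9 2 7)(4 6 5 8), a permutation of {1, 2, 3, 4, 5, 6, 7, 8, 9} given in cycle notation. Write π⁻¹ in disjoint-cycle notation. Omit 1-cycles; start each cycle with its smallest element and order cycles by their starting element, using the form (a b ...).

(1 7 2 9)(4 8 5 6)

Inverting a permutation written in cycle notation just reverses the order within every cycle.
After reversing and putting each cycle's least element first, π⁻¹ = (1 7 2 9)(4 8 5 6).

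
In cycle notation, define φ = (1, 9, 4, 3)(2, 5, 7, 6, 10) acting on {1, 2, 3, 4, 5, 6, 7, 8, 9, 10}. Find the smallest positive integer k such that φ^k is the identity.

The cycle type of φ is (5, 4, 1).
The order is lcm(5, 4) = 20.

20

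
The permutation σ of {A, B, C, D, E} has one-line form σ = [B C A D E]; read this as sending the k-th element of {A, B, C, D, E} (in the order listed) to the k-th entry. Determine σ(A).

B

A is element number 1 of the domain, and entry number 1 of the one-line form is B, so σ(A) = B.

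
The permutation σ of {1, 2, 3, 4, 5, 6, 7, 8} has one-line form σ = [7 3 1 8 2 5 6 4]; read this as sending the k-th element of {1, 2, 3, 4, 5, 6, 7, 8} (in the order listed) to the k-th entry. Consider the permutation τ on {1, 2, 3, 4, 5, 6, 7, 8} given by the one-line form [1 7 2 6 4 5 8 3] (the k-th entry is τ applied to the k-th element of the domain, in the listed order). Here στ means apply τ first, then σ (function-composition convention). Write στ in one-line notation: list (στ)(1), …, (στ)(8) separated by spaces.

7 6 3 5 8 2 4 1

(στ)(x) = σ(τ(x)). Computing each image: σ(τ(1)) = σ(1) = 7, σ(τ(2)) = σ(7) = 6, σ(τ(3)) = σ(2) = 3, σ(τ(4)) = σ(6) = 5, σ(τ(5)) = σ(4) = 8, σ(τ(6)) = σ(5) = 2, σ(τ(7)) = σ(8) = 4, σ(τ(8)) = σ(3) = 1.
Hence στ = [7 6 3 5 8 2 4 1].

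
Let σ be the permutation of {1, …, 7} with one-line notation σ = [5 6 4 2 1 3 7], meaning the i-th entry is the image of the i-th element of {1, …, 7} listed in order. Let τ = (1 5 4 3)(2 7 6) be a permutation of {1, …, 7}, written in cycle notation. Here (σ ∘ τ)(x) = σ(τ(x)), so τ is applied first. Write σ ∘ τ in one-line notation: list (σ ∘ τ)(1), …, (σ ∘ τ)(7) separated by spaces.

(σ ∘ τ)(x) = σ(τ(x)). Computing each image: σ(τ(1)) = σ(5) = 1, σ(τ(2)) = σ(7) = 7, σ(τ(3)) = σ(1) = 5, σ(τ(4)) = σ(3) = 4, σ(τ(5)) = σ(4) = 2, σ(τ(6)) = σ(2) = 6, σ(τ(7)) = σ(6) = 3.
Hence σ ∘ τ = [1 7 5 4 2 6 3].

1 7 5 4 2 6 3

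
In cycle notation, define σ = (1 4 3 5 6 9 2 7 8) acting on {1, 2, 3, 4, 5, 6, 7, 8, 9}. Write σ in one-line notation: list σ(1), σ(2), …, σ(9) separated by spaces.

Image by image: 1↦4, 2↦7, 3↦5, 4↦3, 5↦6, 6↦9, 7↦8, 8↦1, 9↦2.
Listing these in domain order gives 4 7 5 3 6 9 8 1 2.

4 7 5 3 6 9 8 1 2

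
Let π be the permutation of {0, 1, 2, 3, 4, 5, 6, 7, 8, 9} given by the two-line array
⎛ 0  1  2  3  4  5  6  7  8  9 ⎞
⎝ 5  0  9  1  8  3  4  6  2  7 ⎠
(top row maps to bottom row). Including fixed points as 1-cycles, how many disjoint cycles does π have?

2

The cycle decomposition is (0, 5, 3, 1)(2, 9, 7, 6, 4, 8), which has 2 cycles (counting 1-cycles).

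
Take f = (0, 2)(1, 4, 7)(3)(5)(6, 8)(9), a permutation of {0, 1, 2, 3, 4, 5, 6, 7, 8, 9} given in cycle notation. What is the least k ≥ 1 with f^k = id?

6

The cycle type of f is (3, 2, 2, 1, 1, 1).
The order of f is the least common multiple of its cycle lengths: lcm(3, 2, 2) = 6.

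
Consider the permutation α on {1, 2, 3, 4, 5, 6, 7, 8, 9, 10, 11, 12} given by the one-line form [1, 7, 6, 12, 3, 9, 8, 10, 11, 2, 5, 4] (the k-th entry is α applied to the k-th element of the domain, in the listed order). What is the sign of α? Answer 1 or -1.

In disjoint-cycle form the cycle lengths are 5, 4, 2, 1.
A cycle of length ℓ contributes ℓ−1 transpositions, so α is a product of 4 + 3 + 1 = 8 transpositions — even.

1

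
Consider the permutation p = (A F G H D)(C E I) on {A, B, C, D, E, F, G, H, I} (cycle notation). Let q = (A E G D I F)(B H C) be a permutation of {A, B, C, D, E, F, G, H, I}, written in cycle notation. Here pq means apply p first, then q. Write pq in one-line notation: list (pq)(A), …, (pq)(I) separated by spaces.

A H G E F D C I B

(pq)(x) = q(p(x)). Computing each image: q(p(A)) = q(F) = A, q(p(B)) = q(B) = H, q(p(C)) = q(E) = G, q(p(D)) = q(A) = E, q(p(E)) = q(I) = F, q(p(F)) = q(G) = D, q(p(G)) = q(H) = C, q(p(H)) = q(D) = I, q(p(I)) = q(C) = B.
Hence pq = [A H G E F D C I B].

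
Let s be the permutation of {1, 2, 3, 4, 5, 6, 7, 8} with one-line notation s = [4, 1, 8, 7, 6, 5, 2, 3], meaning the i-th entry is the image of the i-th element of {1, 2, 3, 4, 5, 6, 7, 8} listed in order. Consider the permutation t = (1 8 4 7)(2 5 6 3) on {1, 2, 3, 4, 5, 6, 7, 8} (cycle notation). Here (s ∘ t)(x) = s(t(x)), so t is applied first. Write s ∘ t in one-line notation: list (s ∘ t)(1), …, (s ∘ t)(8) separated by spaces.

3 6 1 2 5 8 4 7

Chase each element through t then s: 1 → 8 → 3; 2 → 5 → 6; 3 → 2 → 1; 4 → 7 → 2; 5 → 6 → 5; 6 → 3 → 8; 7 → 1 → 4; 8 → 4 → 7.
So s ∘ t in one-line form is 3 6 1 2 5 8 4 7.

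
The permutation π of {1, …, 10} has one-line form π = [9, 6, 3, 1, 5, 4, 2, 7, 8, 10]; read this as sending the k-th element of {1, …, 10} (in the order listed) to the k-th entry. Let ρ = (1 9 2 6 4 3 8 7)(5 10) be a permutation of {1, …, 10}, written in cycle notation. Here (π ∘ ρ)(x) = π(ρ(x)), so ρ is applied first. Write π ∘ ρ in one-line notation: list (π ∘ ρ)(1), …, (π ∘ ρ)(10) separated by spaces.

8 4 7 3 10 1 9 2 6 5

(π ∘ ρ)(x) = π(ρ(x)). Computing each image: π(ρ(1)) = π(9) = 8, π(ρ(2)) = π(6) = 4, π(ρ(3)) = π(8) = 7, π(ρ(4)) = π(3) = 3, π(ρ(5)) = π(10) = 10, π(ρ(6)) = π(4) = 1, π(ρ(7)) = π(1) = 9, π(ρ(8)) = π(7) = 2, π(ρ(9)) = π(2) = 6, π(ρ(10)) = π(5) = 5.
Hence π ∘ ρ = [8 4 7 3 10 1 9 2 6 5].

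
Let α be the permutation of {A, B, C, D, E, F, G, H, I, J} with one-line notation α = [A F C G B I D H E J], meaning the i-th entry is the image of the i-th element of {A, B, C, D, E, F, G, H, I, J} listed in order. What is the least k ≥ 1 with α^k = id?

4

Decomposing into disjoint cycles gives cycle lengths 4, 2, 1, 1, 1, 1.
The order of α is the least common multiple of its cycle lengths: lcm(4, 2) = 4.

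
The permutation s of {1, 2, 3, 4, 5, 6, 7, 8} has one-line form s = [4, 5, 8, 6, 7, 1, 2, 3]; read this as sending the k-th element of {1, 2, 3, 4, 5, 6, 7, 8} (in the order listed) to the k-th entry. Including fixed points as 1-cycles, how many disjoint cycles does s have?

The cycle decomposition is (1, 4, 6)(2, 5, 7)(3, 8), which has 3 cycles (counting 1-cycles).

3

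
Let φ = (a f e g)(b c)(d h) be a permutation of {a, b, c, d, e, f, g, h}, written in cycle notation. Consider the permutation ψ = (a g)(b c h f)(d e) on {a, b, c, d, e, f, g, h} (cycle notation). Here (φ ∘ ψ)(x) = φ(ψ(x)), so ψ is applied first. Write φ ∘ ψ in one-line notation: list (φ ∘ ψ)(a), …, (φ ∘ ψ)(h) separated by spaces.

(φ ∘ ψ)(x) = φ(ψ(x)). Computing each image: φ(ψ(a)) = φ(g) = a, φ(ψ(b)) = φ(c) = b, φ(ψ(c)) = φ(h) = d, φ(ψ(d)) = φ(e) = g, φ(ψ(e)) = φ(d) = h, φ(ψ(f)) = φ(b) = c, φ(ψ(g)) = φ(a) = f, φ(ψ(h)) = φ(f) = e.
Hence φ ∘ ψ = [a b d g h c f e].

a b d g h c f e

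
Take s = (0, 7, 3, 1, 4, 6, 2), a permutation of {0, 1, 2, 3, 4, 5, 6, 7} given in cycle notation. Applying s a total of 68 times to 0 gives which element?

6

0 lies in the 7-cycle (0, 7, 3, 1, 4, 6, 2).
On a 7-cycle, s^7 is the identity, so s^68 = s^5 there (68 ≡ 5 mod 7).
Stepping 5 places around the cycle: 0 → 7 → 3 → 1 → 4 → 6.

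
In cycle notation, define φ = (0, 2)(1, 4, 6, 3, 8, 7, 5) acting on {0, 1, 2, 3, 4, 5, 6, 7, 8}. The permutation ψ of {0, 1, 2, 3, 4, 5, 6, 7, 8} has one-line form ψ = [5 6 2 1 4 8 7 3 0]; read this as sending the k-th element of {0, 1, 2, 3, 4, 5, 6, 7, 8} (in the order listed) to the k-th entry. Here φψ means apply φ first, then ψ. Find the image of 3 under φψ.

0

First apply φ: φ(3) = 8, then ψ(8) = 0. Thus (φψ)(3) = 0.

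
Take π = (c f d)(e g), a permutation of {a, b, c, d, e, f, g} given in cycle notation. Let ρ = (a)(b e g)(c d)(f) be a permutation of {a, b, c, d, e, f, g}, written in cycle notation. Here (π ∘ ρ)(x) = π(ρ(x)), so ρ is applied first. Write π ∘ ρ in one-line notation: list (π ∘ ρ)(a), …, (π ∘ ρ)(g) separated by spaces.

a g c f e d b

(π ∘ ρ)(x) = π(ρ(x)). Computing each image: π(ρ(a)) = π(a) = a, π(ρ(b)) = π(e) = g, π(ρ(c)) = π(d) = c, π(ρ(d)) = π(c) = f, π(ρ(e)) = π(g) = e, π(ρ(f)) = π(f) = d, π(ρ(g)) = π(b) = b.
Hence π ∘ ρ = [a g c f e d b].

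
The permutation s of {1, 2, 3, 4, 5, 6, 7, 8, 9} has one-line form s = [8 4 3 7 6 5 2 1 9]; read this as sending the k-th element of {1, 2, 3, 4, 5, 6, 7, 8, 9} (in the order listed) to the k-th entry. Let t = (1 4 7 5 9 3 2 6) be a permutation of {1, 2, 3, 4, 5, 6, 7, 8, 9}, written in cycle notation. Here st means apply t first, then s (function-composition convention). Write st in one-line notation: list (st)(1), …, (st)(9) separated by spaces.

(st)(x) = s(t(x)). Computing each image: s(t(1)) = s(4) = 7, s(t(2)) = s(6) = 5, s(t(3)) = s(2) = 4, s(t(4)) = s(7) = 2, s(t(5)) = s(9) = 9, s(t(6)) = s(1) = 8, s(t(7)) = s(5) = 6, s(t(8)) = s(8) = 1, s(t(9)) = s(3) = 3.
Hence st = [7 5 4 2 9 8 6 1 3].

7 5 4 2 9 8 6 1 3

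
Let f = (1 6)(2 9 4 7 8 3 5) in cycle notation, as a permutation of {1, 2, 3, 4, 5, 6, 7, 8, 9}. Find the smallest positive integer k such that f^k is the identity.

14

The cycle type of f is (7, 2).
The order is lcm(7, 2) = 14.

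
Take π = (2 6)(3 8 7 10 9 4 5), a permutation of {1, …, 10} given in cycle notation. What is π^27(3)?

5

3 lies in the 7-cycle (3 8 7 10 9 4 5).
On a 7-cycle, π^7 is the identity, so π^27 = π^6 there (27 ≡ 6 mod 7).
Advancing 6 steps from 3: 3 → 8 → 7 → 10 → 9 → 4 → 5.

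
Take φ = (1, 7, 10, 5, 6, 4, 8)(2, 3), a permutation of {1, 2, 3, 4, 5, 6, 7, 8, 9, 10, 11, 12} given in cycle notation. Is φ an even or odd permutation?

The cycle lengths are 7, 2, 1, 1, 1.
A cycle is odd iff its length is even; φ has 1 even-length cycle, so sgn(φ) = (−1)^1 and φ is odd.

odd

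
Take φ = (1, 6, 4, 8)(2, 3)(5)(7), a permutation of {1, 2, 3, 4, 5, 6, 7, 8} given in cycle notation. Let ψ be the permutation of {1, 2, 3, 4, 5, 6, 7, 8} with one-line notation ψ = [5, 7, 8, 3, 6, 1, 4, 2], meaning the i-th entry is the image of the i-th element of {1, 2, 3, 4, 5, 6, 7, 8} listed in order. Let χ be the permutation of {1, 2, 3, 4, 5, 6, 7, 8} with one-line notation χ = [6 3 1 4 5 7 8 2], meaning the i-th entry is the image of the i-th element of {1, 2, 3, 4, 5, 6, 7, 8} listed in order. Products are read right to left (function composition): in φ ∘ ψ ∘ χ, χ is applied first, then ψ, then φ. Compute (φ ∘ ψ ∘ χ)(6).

8

(φ ∘ ψ ∘ χ)(6) = φ(ψ(χ(6))). χ(6) = 7, then ψ(7) = 4, then φ(4) = 8, so the result is 8.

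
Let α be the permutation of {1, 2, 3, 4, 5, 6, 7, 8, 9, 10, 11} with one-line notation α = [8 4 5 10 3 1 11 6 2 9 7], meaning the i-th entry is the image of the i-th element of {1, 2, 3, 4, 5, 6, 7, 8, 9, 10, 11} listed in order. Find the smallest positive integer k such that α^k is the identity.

12

Writing α as disjoint cycles, the cycle lengths are 4, 3, 2, 2.
The order of α is the least common multiple of its cycle lengths: lcm(4, 3, 2, 2) = 12.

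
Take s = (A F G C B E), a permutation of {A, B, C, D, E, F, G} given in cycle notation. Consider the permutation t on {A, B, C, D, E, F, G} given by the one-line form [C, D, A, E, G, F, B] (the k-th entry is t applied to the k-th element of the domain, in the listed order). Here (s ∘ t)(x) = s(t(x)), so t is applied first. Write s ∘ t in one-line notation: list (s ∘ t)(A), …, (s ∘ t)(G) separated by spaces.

For each element, apply t then s: A → C → B; B → D → D; C → A → F; D → E → A; E → G → C; F → F → G; G → B → E.
So s ∘ t in one-line form is B D F A C G E.

B D F A C G E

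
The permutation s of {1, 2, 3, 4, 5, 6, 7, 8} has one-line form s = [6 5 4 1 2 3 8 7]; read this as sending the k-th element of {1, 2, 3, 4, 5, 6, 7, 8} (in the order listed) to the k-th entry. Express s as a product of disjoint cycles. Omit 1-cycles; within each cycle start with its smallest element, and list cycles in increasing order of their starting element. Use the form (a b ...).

(1 6 3 4)(2 5)(7 8)

From 1: 1 → 6 → 3 → 4 → 1, closing the cycle (1 6 3 4).
Continuing from each remaining unvisited element yields (1 6 3 4)(2 5)(7 8).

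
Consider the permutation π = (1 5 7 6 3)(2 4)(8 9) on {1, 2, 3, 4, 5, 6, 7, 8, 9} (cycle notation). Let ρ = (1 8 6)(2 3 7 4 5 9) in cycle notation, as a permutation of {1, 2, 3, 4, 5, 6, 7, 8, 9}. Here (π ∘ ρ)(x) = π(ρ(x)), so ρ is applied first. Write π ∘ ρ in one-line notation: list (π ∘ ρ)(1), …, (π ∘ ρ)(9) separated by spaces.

9 1 6 7 8 5 2 3 4

Chase each element through ρ then π: 1 → 8 → 9; 2 → 3 → 1; 3 → 7 → 6; 4 → 5 → 7; 5 → 9 → 8; 6 → 1 → 5; 7 → 4 → 2; 8 → 6 → 3; 9 → 2 → 4.
Collecting the images, π ∘ ρ = [9 1 6 7 8 5 2 3 4].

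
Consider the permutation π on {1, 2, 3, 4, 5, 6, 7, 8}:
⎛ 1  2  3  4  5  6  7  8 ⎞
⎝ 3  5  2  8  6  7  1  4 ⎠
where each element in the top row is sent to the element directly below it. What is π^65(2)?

3

Tracing 2 → 5 → … returns to 2 after 6 steps, so 2 lies in a 6-cycle (1, 3, 2, 5, 6, 7).
On a 6-cycle, π^6 is the identity, so π^65 = π^5 there (65 ≡ 5 mod 6).
Advancing 5 steps from 2: 2 → 5 → 6 → 7 → 1 → 3.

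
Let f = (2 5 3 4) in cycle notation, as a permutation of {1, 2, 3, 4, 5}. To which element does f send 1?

1

1 does not appear in any cycle of f, so it is a fixed point: f(1) = 1.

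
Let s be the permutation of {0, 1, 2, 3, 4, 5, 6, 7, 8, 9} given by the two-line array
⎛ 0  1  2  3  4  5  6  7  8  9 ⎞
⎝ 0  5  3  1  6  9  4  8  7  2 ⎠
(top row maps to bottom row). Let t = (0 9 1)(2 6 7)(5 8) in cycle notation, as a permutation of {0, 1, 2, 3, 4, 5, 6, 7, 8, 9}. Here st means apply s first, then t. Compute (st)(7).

5

(st)(7) = t(s(7)). s(7) = 8, then t(8) = 5. So (st)(7) = 5.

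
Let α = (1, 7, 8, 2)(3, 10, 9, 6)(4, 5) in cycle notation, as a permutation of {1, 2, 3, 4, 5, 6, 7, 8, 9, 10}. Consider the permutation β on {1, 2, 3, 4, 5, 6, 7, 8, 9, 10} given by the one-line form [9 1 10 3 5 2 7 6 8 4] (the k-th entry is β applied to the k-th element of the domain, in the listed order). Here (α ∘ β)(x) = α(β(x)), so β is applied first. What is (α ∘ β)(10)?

β(10) = 4, then α(4) = 5; composing gives (α ∘ β)(10) = 5.

5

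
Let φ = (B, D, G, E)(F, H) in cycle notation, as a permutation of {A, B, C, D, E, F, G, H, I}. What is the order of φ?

The disjoint cycles have lengths 4, 2, 1, 1, 1.
The order is lcm(4, 2) = 4.

4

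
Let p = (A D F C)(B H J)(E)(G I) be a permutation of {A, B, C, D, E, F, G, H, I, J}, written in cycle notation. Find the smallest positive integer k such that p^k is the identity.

The disjoint cycles have lengths 4, 3, 2, 1.
The order of p is the least common multiple of its cycle lengths: lcm(4, 3, 2) = 12.

12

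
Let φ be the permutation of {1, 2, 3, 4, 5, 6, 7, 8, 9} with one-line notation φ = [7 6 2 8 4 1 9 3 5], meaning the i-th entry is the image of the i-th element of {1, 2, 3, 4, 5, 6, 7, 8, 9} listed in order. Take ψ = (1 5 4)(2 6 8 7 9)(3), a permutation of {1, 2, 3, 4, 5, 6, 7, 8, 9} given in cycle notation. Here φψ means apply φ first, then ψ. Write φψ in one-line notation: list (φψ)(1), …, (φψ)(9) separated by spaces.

9 8 6 7 1 5 2 3 4

For each element, apply φ then ψ: 1 → 7 → 9; 2 → 6 → 8; 3 → 2 → 6; 4 → 8 → 7; 5 → 4 → 1; 6 → 1 → 5; 7 → 9 → 2; 8 → 3 → 3; 9 → 5 → 4.
So φψ in one-line form is 9 8 6 7 1 5 2 3 4.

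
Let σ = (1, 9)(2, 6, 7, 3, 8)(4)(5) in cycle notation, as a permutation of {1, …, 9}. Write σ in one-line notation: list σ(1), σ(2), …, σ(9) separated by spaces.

9 6 8 4 5 7 3 2 1

Image by image: 1→9, 2→6, 3→8, 4→4, 5→5, 6→7, 7→3, 8→2, 9→1.
Listing these in domain order gives 9 6 8 4 5 7 3 2 1.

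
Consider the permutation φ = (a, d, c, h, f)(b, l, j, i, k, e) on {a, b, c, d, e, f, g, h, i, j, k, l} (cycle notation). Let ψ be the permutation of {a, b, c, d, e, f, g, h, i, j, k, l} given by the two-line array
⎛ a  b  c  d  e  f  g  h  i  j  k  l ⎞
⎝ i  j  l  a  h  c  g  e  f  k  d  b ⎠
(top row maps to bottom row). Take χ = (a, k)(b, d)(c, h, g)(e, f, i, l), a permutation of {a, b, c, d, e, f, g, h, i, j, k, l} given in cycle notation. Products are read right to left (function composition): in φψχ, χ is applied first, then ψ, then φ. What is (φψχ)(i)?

Chase i: χ(i) = l; ψ(l) = b; φ(b) = l. Hence (φψχ)(i) = l.

l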